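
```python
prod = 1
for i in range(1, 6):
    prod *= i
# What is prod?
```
Trace:
  prod=1
  prod=1, i=1
  prod=2, i=2
  prod=6, i=3
  prod=24, i=4
  prod=120, i=5

Final answer: 120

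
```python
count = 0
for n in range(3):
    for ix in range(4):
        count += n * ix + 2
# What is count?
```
Trace:
  count=0
  count=2, n=0, ix=0
  count=4, n=0, ix=1
  count=6, n=0, ix=2
  count=8, n=0, ix=3
  count=10, n=1, ix=0
  count=13, n=1, ix=1
  count=17, n=1, ix=2
  count=22, n=1, ix=3
  count=24, n=2, ix=0
  count=28, n=2, ix=1
  count=34, n=2, ix=2
  count=42, n=2, ix=3

Final answer: 42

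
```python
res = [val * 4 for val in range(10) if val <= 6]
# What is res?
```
Trace:
  val=0
  val=1
  val=2
  val=3
  val=4
  val=5
  val=6
  val=7
  val=8
  val=9
  res=[0, 4, 8, 12, 16, 20, 24]

Final answer: [0, 4, 8, 12, 16, 20, 24]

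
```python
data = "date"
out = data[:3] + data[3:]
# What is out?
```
Trace:
  data='date'
  data='date', out='date'

Final answer: 'date'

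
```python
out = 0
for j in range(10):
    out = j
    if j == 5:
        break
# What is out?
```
Trace:
  out=0
  out=0, j=0
  out=1, j=1
  out=2, j=2
  out=3, j=3
  out=4, j=4
  out=5, j=5

Final answer: 5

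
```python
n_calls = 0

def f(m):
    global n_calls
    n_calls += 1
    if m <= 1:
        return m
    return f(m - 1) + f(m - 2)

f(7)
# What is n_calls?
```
Call trace (a repeated sub-call is expanded the first time; later identical calls just restate its return value):
f(m=7)
  f(m=6)
    f(m=5)
      f(m=4)
        f(m=3)
          f(m=2)
            f(m=1)
            -> return 1
            f(m=0)
            -> return 0
          -> return 1
          f(m=1)
          -> return 1
        -> return 2
        f(m=2) -> return 1  (same call as traced above)
      -> return 3
      f(m=3) -> return 2  (same call as traced above)
    -> return 5
    f(m=4) -> return 3  (same call as traced above)
  -> return 8
  f(m=5) -> return 5  (same call as traced above)
-> return 13

n_calls is incremented once per call, so count the calls in each subtree. Let C(m) = number of calls made by f(m).
C(0) = C(1) = 1 (base case, no recursion); C(m) = 1 + C(m - 1) + C(m - 2) otherwise.
C(2) = 1 + C(1) + C(0) = 1 + 1 + 1 = 3
C(3) = 1 + C(2) + C(1) = 1 + 3 + 1 = 5
C(4) = 1 + C(3) + C(2) = 1 + 5 + 3 = 9
C(5) = 1 + C(4) + C(3) = 1 + 9 + 5 = 15
C(6) = 1 + C(5) + C(4) = 1 + 15 + 9 = 25
C(7) = 1 + C(6) + C(5) = 1 + 25 + 15 = 41
n_calls = C(7) = 41

Final answer: 41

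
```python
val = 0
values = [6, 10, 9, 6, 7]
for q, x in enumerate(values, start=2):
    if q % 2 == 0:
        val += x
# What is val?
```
Trace:
  val=0
  val=6, q=2, x=6
  val=6, q=3, x=10
  val=15, q=4, x=9
  val=15, q=5, x=6
  val=22, q=6, x=7

Final answer: 22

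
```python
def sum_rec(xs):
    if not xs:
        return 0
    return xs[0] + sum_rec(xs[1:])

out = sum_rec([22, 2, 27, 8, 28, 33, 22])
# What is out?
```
Call trace:
sum_rec(xs=[22, 2, 27, 8, 28, 33, 22])
  sum_rec(xs=[2, 27, 8, 28, 33, 22])
    sum_rec(xs=[27, 8, 28, 33, 22])
      sum_rec(xs=[8, 28, 33, 22])
        sum_rec(xs=[28, 33, 22])
          sum_rec(xs=[33, 22])
            sum_rec(xs=[22])
              sum_rec(xs=[])
              -> return 0
            -> return 22
          -> return 55
        -> return 83
      -> return 91
    -> return 118
  -> return 120
-> return 142

Final answer: 142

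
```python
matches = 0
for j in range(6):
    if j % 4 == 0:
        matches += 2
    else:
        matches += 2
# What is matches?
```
Trace:
  matches=0
  matches=2, j=0
  matches=4, j=1
  matches=6, j=2
  matches=8, j=3
  matches=10, j=4
  matches=12, j=5

Final answer: 12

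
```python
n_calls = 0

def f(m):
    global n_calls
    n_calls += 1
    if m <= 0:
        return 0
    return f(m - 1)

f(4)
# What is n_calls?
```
Call trace:
f(m=4)
  f(m=3)
    f(m=2)
      f(m=1)
        f(m=0)
        -> return 0
      -> return 0
    -> return 0
  -> return 0
-> return 0

n_calls is incremented once per call. f is entered once for each m = 4, 3, 2, 1, 0 (the m <= 0 call returns without recursing), i.e. 4 + 1 calls.
n_calls = 5

Final answer: 5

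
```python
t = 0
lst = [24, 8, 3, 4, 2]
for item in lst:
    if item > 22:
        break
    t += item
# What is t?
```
Trace:
  t=0
  t=0, item=24

Final answer: 0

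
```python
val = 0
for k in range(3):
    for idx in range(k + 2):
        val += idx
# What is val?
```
Trace:
  val=0
  val=0, k=0, idx=0
  val=1, k=0, idx=1
  val=1, k=1, idx=0
  val=2, k=1, idx=1
  val=4, k=1, idx=2
  val=4, k=2, idx=0
  val=5, k=2, idx=1
  val=7, k=2, idx=2
  val=10, k=2, idx=3

Final answer: 10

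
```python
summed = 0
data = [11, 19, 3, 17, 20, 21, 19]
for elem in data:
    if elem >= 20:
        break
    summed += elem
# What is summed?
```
Trace:
  summed=0
  summed=11, elem=11
  summed=30, elem=19
  summed=33, elem=3
  summed=50, elem=17
  summed=50, elem=20

Final answer: 50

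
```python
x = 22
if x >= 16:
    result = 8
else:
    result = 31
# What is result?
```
Trace:
  x=22
  x=22, result=8

Final answer: 8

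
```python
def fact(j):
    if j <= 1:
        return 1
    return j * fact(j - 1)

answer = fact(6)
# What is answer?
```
Call trace:
fact(j=6)
  fact(j=5)
    fact(j=4)
      fact(j=3)
        fact(j=2)
          fact(j=1)
          -> return 1
        -> return 2
      -> return 6
    -> return 24
  -> return 120
-> return 720

Final answer: 720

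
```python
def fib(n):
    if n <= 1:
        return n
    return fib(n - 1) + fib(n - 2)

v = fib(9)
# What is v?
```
Call trace (a repeated sub-call is expanded the first time; later identical calls just restate its return value):
fib(n=9)
  fib(n=8)
    fib(n=7)
      fib(n=6)
        fib(n=5)
          fib(n=4)
            fib(n=3)
              fib(n=2)
                fib(n=1)
                -> return 1
                fib(n=0)
                -> return 0
              -> return 1
              fib(n=1)
              -> return 1
            -> return 2
            fib(n=2) -> return 1  (same call as traced above)
          -> return 3
          fib(n=3) -> return 2  (same call as traced above)
        -> return 5
        fib(n=4) -> return 3  (same call as traced above)
      -> return 8
      fib(n=5) -> return 5  (same call as traced above)
    -> return 13
    fib(n=6) -> return 8  (same call as traced above)
  -> return 21
  fib(n=7) -> return 13  (same call as traced above)
-> return 34

Final answer: 34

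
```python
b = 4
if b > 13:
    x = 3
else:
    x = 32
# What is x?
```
Trace:
  b=4
  b=4, x=32

Final answer: 32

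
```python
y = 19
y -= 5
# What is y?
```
Trace:
  y=19
  y=14

Final answer: 14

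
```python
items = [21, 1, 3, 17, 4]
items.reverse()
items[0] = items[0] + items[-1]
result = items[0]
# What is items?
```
Trace:
  items=[21, 1, 3, 17, 4]
  items=[4, 17, 3, 1, 21]
  items=[25, 17, 3, 1, 21]
  items=[25, 17, 3, 1, 21], result=25

Final answer: [25, 17, 3, 1, 21]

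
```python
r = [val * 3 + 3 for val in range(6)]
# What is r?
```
Trace:
  val=0
  val=1
  val=2
  val=3
  val=4
  val=5
  r=[3, 6, 9, 12, 15, 18]

Final answer: [3, 6, 9, 12, 15, 18]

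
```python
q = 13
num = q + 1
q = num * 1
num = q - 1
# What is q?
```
Trace:
  q=13
  q=13, num=14
  q=14, num=14
  q=14, num=13

Final answer: 14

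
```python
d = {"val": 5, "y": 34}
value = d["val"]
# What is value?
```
Trace:
  d={'val': 5, 'y': 34}
  d={'val': 5, 'y': 34}, value=5

Final answer: 5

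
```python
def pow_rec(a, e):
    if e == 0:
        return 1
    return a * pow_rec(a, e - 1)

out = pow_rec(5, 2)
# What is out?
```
Call trace:
pow_rec(a=5, e=2)
  pow_rec(a=5, e=1)
    pow_rec(a=5, e=0)
    -> return 1
  -> return 5
-> return 25

Final answer: 25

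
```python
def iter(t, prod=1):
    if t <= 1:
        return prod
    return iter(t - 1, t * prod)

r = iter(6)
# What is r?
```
Call trace:
iter(t=6, prod=1)
  iter(t=5, prod=6)
    iter(t=4, prod=30)
      iter(t=3, prod=120)
        iter(t=2, prod=360)
          iter(t=1, prod=720)
          -> return 720
        -> return 720
      -> return 720
    -> return 720
  -> return 720
-> return 720

Final answer: 720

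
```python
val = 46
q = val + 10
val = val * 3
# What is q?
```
Trace:
  val=46
  val=46, q=56
  val=138, q=56

Final answer: 56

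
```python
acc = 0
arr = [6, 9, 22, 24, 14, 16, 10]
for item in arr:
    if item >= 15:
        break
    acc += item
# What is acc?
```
Trace:
  acc=0
  acc=6, item=6
  acc=15, item=9
  acc=15, item=22

Final answer: 15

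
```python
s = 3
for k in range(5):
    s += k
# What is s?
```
Trace:
  s=3
  s=3, k=0
  s=4, k=1
  s=6, k=2
  s=9, k=3
  s=13, k=4

Final answer: 13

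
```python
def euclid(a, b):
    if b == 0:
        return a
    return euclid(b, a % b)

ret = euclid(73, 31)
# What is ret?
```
Call trace:
euclid(a=73, b=31)
  euclid(a=31, b=11)
    euclid(a=11, b=9)
      euclid(a=9, b=2)
        euclid(a=2, b=1)
          euclid(a=1, b=0)
          -> return 1
        -> return 1
      -> return 1
    -> return 1
  -> return 1
-> return 1

Final answer: 1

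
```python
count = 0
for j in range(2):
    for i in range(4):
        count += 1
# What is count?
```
Trace:
  count=0
  count=1, j=0, i=0
  count=2, j=0, i=1
  count=3, j=0, i=2
  count=4, j=0, i=3
  count=5, j=1, i=0
  count=6, j=1, i=1
  count=7, j=1, i=2
  count=8, j=1, i=3

Final answer: 8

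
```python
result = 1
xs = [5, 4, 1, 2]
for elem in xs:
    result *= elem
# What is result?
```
Trace:
  result=1
  result=5, elem=5
  result=20, elem=4
  result=20, elem=1
  result=40, elem=2

Final answer: 40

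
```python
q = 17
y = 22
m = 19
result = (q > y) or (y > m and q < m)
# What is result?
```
Trace:
  q=17
  q=17, y=22
  q=17, y=22, m=19
  q=17, y=22, m=19, result=True

Final answer: True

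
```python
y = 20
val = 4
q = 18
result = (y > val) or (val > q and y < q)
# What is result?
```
Trace:
  y=20
  y=20, val=4
  y=20, val=4, q=18
  y=20, val=4, q=18, result=True

Final answer: True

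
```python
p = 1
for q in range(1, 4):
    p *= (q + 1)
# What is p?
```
Trace:
  p=1
  p=2, q=1
  p=6, q=2
  p=24, q=3

Final answer: 24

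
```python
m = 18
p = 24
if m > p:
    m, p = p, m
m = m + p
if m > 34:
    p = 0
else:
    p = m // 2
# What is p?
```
Trace:
  m=18
  m=18, p=24
  m=18, p=24
  m=42, p=24
  m=42, p=0

Final answer: 0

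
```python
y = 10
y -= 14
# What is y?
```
Trace:
  y=10
  y=-4

Final answer: -4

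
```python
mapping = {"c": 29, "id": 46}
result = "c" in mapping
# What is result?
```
Trace:
  mapping={'c': 29, 'id': 46}
  mapping={'c': 29, 'id': 46}, result=True

Final answer: True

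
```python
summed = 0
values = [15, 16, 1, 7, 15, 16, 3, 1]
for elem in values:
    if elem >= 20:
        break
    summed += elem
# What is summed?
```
Trace:
  summed=0
  summed=15, elem=15
  summed=31, elem=16
  summed=32, elem=1
  summed=39, elem=7
  summed=54, elem=15
  summed=70, elem=16
  summed=73, elem=3
  summed=74, elem=1

Final answer: 74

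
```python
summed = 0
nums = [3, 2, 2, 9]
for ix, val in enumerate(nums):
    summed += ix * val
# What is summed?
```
Trace:
  summed=0
  summed=0, ix=0, val=3
  summed=2, ix=1, val=2
  summed=6, ix=2, val=2
  summed=33, ix=3, val=9

Final answer: 33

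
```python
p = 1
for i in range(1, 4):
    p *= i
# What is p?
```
Trace:
  p=1
  p=1, i=1
  p=2, i=2
  p=6, i=3

Final answer: 6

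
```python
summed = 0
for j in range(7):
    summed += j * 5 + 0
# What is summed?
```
Trace:
  summed=0
  summed=0, j=0
  summed=5, j=1
  summed=15, j=2
  summed=30, j=3
  summed=50, j=4
  summed=75, j=5
  summed=105, j=6

Final answer: 105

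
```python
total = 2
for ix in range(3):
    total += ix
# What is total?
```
Trace:
  total=2
  total=2, ix=0
  total=3, ix=1
  total=5, ix=2

Final answer: 5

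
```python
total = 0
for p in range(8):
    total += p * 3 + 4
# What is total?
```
Trace:
  total=0
  total=4, p=0
  total=11, p=1
  total=21, p=2
  total=34, p=3
  total=50, p=4
  total=69, p=5
  total=91, p=6
  total=116, p=7

Final answer: 116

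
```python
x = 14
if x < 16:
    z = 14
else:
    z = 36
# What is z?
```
Trace:
  x=14
  x=14, z=14

Final answer: 14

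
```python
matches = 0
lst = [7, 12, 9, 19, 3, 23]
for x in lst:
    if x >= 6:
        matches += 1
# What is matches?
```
Trace:
  matches=0
  matches=1, x=7
  matches=2, x=12
  matches=3, x=9
  matches=4, x=19
  matches=4, x=3
  matches=5, x=23

Final answer: 5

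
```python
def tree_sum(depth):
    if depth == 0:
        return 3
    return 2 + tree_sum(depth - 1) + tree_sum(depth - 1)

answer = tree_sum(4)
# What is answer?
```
Call trace (a repeated sub-call is expanded the first time; later identical calls just restate its return value):
tree_sum(depth=4)
  tree_sum(depth=3)
    tree_sum(depth=2)
      tree_sum(depth=1)
        tree_sum(depth=0)
        -> return 3
        tree_sum(depth=0)
        -> return 3
      -> return 8
      tree_sum(depth=1) -> return 8  (same call as traced above)
    -> return 18
    tree_sum(depth=2) -> return 18  (same call as traced above)
  -> return 38
  tree_sum(depth=3) -> return 38  (same call as traced above)
-> return 78

Final answer: 78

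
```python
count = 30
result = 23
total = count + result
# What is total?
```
Trace:
  count=30
  count=30, result=23
  count=30, result=23, total=53

Final answer: 53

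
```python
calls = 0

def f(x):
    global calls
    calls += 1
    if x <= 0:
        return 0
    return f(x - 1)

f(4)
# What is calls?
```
Call trace:
f(x=4)
  f(x=3)
    f(x=2)
      f(x=1)
        f(x=0)
        -> return 0
      -> return 0
    -> return 0
  -> return 0
-> return 0

calls is incremented once per call. f is entered once for each x = 4, 3, 2, 1, 0 (the x <= 0 call returns without recursing), i.e. 4 + 1 calls.
calls = 5

Final answer: 5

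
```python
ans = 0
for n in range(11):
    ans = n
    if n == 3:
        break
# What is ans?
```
Trace:
  ans=0
  ans=0, n=0
  ans=1, n=1
  ans=2, n=2
  ans=3, n=3

Final answer: 3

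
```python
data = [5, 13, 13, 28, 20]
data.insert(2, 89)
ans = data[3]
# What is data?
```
Trace:
  data=[5, 13, 13, 28, 20]
  data=[5, 13, 89, 13, 28, 20]
  data=[5, 13, 89, 13, 28, 20], ans=13

Final answer: [5, 13, 89, 13, 28, 20]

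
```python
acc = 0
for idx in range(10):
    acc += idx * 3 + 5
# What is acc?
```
Trace:
  acc=0
  acc=5, idx=0
  acc=13, idx=1
  acc=24, idx=2
  acc=38, idx=3
  acc=55, idx=4
  acc=75, idx=5
  acc=98, idx=6
  acc=124, idx=7
  acc=153, idx=8
  acc=185, idx=9

Final answer: 185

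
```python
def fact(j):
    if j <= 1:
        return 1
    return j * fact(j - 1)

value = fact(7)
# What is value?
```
Call trace:
fact(j=7)
  fact(j=6)
    fact(j=5)
      fact(j=4)
        fact(j=3)
          fact(j=2)
            fact(j=1)
            -> return 1
          -> return 2
        -> return 6
      -> return 24
    -> return 120
  -> return 720
-> return 5040

Final answer: 5040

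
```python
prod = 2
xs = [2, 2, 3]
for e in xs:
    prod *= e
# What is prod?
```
Trace:
  prod=2
  prod=4, e=2
  prod=8, e=2
  prod=24, e=3

Final answer: 24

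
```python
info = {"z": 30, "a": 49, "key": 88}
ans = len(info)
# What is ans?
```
Trace:
  info={'z': 30, 'a': 49, 'key': 88}
  info={'z': 30, 'a': 49, 'key': 88}, ans=3

Final answer: 3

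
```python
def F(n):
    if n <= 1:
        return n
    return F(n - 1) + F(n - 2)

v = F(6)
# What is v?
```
Call trace (a repeated sub-call is expanded the first time; later identical calls just restate its return value):
F(n=6)
  F(n=5)
    F(n=4)
      F(n=3)
        F(n=2)
          F(n=1)
          -> return 1
          F(n=0)
          -> return 0
        -> return 1
        F(n=1)
        -> return 1
      -> return 2
      F(n=2) -> return 1  (same call as traced above)
    -> return 3
    F(n=3) -> return 2  (same call as traced above)
  -> return 5
  F(n=4) -> return 3  (same call as traced above)
-> return 8

Final answer: 8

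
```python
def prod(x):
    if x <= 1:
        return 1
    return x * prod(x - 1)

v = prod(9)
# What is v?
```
Call trace:
prod(x=9)
  prod(x=8)
    prod(x=7)
      prod(x=6)
        prod(x=5)
          prod(x=4)
            prod(x=3)
              prod(x=2)
                prod(x=1)
                -> return 1
              -> return 2
            -> return 6
          -> return 24
        -> return 120
      -> return 720
    -> return 5040
  -> return 40320
-> return 362880

Final answer: 362880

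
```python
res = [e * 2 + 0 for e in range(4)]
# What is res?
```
Trace:
  e=0
  e=1
  e=2
  e=3
  res=[0, 2, 4, 6]

Final answer: [0, 2, 4, 6]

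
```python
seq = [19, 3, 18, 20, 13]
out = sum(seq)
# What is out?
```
Trace:
  seq=[19, 3, 18, 20, 13]
  seq=[19, 3, 18, 20, 13], out=73

Final answer: 73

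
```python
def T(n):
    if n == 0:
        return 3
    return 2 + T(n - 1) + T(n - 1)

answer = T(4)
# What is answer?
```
Call trace (a repeated sub-call is expanded the first time; later identical calls just restate its return value):
T(n=4)
  T(n=3)
    T(n=2)
      T(n=1)
        T(n=0)
        -> return 3
        T(n=0)
        -> return 3
      -> return 8
      T(n=1) -> return 8  (same call as traced above)
    -> return 18
    T(n=2) -> return 18  (same call as traced above)
  -> return 38
  T(n=3) -> return 38  (same call as traced above)
-> return 78

Final answer: 78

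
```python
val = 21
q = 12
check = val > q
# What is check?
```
Trace:
  val=21
  val=21, q=12
  val=21, q=12, check=True

Final answer: True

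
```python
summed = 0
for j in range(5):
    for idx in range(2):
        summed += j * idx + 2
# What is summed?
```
Trace:
  summed=0
  summed=2, j=0, idx=0
  summed=4, j=0, idx=1
  summed=6, j=1, idx=0
  summed=9, j=1, idx=1
  summed=11, j=2, idx=0
  summed=15, j=2, idx=1
  summed=17, j=3, idx=0
  summed=22, j=3, idx=1
  summed=24, j=4, idx=0
  summed=30, j=4, idx=1

Final answer: 30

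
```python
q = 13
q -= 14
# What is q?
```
Trace:
  q=13
  q=-1

Final answer: -1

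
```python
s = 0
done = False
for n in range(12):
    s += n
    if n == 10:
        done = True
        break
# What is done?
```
Trace:
  s=0
  s=0, done=False
  s=0, done=False, n=0
  s=1, done=False, n=1
  s=3, done=False, n=2
  s=6, done=False, n=3
  s=10, done=False, n=4
  s=15, done=False, n=5
  s=21, done=False, n=6
  s=28, done=False, n=7
  s=36, done=False, n=8
  s=45, done=False, n=9
  s=55, done=True, n=10

Final answer: True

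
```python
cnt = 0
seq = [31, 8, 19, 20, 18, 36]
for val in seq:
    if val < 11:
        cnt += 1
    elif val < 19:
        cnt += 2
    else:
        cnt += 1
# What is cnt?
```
Trace:
  cnt=0
  cnt=1, val=31
  cnt=2, val=8
  cnt=3, val=19
  cnt=4, val=20
  cnt=6, val=18
  cnt=7, val=36

Final answer: 7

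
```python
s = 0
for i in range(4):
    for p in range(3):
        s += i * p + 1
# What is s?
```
Trace:
  s=0
  s=1, i=0, p=0
  s=2, i=0, p=1
  s=3, i=0, p=2
  s=4, i=1, p=0
  s=6, i=1, p=1
  s=9, i=1, p=2
  s=10, i=2, p=0
  s=13, i=2, p=1
  s=18, i=2, p=2
  s=19, i=3, p=0
  s=23, i=3, p=1
  s=30, i=3, p=2

Final answer: 30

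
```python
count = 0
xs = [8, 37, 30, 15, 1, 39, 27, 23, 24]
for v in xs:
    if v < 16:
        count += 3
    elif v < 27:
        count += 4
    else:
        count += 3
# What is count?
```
Trace:
  count=0
  count=3, v=8
  count=6, v=37
  count=9, v=30
  count=12, v=15
  count=15, v=1
  count=18, v=39
  count=21, v=27
  count=25, v=23
  count=29, v=24

Final answer: 29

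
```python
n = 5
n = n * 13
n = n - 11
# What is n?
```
Trace:
  n=5
  n=65
  n=54

Final answer: 54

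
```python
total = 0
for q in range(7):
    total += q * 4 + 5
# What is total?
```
Trace:
  total=0
  total=5, q=0
  total=14, q=1
  total=27, q=2
  total=44, q=3
  total=65, q=4
  total=90, q=5
  total=119, q=6

Final answer: 119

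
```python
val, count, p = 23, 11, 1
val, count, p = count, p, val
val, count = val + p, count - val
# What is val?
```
Trace:
  val=23, count=11, p=1
  val=11, count=1, p=23
  val=34, count=-10, p=23

Final answer: 34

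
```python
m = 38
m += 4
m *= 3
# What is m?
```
Trace:
  m=38
  m=42
  m=126

Final answer: 126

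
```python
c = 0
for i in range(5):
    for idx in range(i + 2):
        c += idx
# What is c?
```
Trace:
  c=0
  c=0, i=0, idx=0
  c=1, i=0, idx=1
  c=1, i=1, idx=0
  c=2, i=1, idx=1
  c=4, i=1, idx=2
  c=4, i=2, idx=0
  c=5, i=2, idx=1
  c=7, i=2, idx=2
  c=10, i=2, idx=3
  c=10, i=3, idx=0
  c=11, i=3, idx=1
  c=13, i=3, idx=2
  c=16, i=3, idx=3
  c=20, i=3, idx=4
  c=20, i=4, idx=0
  c=21, i=4, idx=1
  c=23, i=4, idx=2
  c=26, i=4, idx=3
  c=30, i=4, idx=4
  c=35, i=4, idx=5

Final answer: 35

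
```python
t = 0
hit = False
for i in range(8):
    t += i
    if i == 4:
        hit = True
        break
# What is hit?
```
Trace:
  t=0
  t=0, hit=False
  t=0, hit=False, i=0
  t=1, hit=False, i=1
  t=3, hit=False, i=2
  t=6, hit=False, i=3
  t=10, hit=True, i=4

Final answer: True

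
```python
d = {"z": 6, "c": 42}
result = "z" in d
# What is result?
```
Trace:
  d={'z': 6, 'c': 42}
  d={'z': 6, 'c': 42}, result=True

Final answer: True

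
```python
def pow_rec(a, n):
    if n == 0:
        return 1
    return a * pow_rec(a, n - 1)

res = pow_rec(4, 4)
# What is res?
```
Call trace:
pow_rec(a=4, n=4)
  pow_rec(a=4, n=3)
    pow_rec(a=4, n=2)
      pow_rec(a=4, n=1)
        pow_rec(a=4, n=0)
        -> return 1
      -> return 4
    -> return 16
  -> return 64
-> return 256

Final answer: 256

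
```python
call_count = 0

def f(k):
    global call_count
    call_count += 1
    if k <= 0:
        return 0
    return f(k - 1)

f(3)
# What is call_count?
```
Call trace:
f(k=3)
  f(k=2)
    f(k=1)
      f(k=0)
      -> return 0
    -> return 0
  -> return 0
-> return 0

call_count is incremented once per call. f is entered once for each k = 3, 2, 1, 0 (the k <= 0 call returns without recursing), i.e. 3 + 1 calls.
call_count = 4

Final answer: 4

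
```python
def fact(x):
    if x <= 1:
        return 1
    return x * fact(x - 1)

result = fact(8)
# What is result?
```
Call trace:
fact(x=8)
  fact(x=7)
    fact(x=6)
      fact(x=5)
        fact(x=4)
          fact(x=3)
            fact(x=2)
              fact(x=1)
              -> return 1
            -> return 2
          -> return 6
        -> return 24
      -> return 120
    -> return 720
  -> return 5040
-> return 40320

Final answer: 40320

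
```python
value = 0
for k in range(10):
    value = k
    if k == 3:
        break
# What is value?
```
Trace:
  value=0
  value=0, k=0
  value=1, k=1
  value=2, k=2
  value=3, k=3

Final answer: 3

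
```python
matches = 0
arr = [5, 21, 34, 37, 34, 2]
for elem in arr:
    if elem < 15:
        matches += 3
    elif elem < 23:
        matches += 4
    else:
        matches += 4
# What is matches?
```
Trace:
  matches=0
  matches=3, elem=5
  matches=7, elem=21
  matches=11, elem=34
  matches=15, elem=37
  matches=19, elem=34
  matches=22, elem=2

Final answer: 22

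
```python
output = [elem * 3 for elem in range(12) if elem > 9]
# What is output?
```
Trace:
  elem=0
  elem=1
  elem=2
  elem=3
  elem=4
  elem=5
  elem=6
  elem=7
  elem=8
  elem=9
  elem=10
  elem=11
  output=[30, 33]

Final answer: [30, 33]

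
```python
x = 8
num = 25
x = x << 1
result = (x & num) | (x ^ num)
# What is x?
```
Trace:
  x=8
  x=8, num=25
  x=16, num=25
  x=16, num=25, result=25

Final answer: 16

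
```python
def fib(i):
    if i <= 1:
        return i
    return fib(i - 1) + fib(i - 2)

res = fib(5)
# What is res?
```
Call trace (a repeated sub-call is expanded the first time; later identical calls just restate its return value):
fib(i=5)
  fib(i=4)
    fib(i=3)
      fib(i=2)
        fib(i=1)
        -> return 1
        fib(i=0)
        -> return 0
      -> return 1
      fib(i=1)
      -> return 1
    -> return 2
    fib(i=2) -> return 1  (same call as traced above)
  -> return 3
  fib(i=3) -> return 2  (same call as traced above)
-> return 5

Final answer: 5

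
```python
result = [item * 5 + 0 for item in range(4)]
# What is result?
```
Trace:
  item=0
  item=1
  item=2
  item=3
  result=[0, 5, 10, 15]

Final answer: [0, 5, 10, 15]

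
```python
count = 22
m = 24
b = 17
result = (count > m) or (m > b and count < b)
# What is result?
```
Trace:
  count=22
  count=22, m=24
  count=22, m=24, b=17
  count=22, m=24, b=17, result=False

Final answer: False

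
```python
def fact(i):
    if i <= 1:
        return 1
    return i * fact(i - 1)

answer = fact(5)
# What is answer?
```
Call trace:
fact(i=5)
  fact(i=4)
    fact(i=3)
      fact(i=2)
        fact(i=1)
        -> return 1
      -> return 2
    -> return 6
  -> return 24
-> return 120

Final answer: 120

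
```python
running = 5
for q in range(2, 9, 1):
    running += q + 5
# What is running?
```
Trace:
  running=5
  running=12, q=2
  running=20, q=3
  running=29, q=4
  running=39, q=5
  running=50, q=6
  running=62, q=7
  running=75, q=8

Final answer: 75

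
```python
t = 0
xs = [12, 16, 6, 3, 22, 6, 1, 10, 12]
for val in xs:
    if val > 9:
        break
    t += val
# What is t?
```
Trace:
  t=0
  t=0, val=12

Final answer: 0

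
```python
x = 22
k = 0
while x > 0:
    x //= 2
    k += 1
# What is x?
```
Trace:
  x=22
  x=22, k=0
  x=11, k=1
  x=5, k=2
  x=2, k=3
  x=1, k=4
  x=0, k=5

Final answer: 0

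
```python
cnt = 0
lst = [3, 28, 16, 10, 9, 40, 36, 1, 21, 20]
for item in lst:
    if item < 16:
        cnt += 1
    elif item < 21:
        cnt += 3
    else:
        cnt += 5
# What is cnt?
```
Trace:
  cnt=0
  cnt=1, item=3
  cnt=6, item=28
  cnt=9, item=16
  cnt=10, item=10
  cnt=11, item=9
  cnt=16, item=40
  cnt=21, item=36
  cnt=22, item=1
  cnt=27, item=21
  cnt=30, item=20

Final answer: 30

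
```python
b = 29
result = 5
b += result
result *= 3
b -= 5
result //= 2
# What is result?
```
Trace:
  b=29
  b=29, result=5
  b=34, result=5
  b=34, result=15
  b=29, result=15
  b=29, result=7

Final answer: 7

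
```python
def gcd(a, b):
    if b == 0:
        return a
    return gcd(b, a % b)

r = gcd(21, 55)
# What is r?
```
Call trace:
gcd(a=21, b=55)
  gcd(a=55, b=21)
    gcd(a=21, b=13)
      gcd(a=13, b=8)
        gcd(a=8, b=5)
          gcd(a=5, b=3)
            gcd(a=3, b=2)
              gcd(a=2, b=1)
                gcd(a=1, b=0)
                -> return 1
              -> return 1
            -> return 1
          -> return 1
        -> return 1
      -> return 1
    -> return 1
  -> return 1
-> return 1

Final answer: 1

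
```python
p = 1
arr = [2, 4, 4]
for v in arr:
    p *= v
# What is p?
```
Trace:
  p=1
  p=2, v=2
  p=8, v=4
  p=32, v=4

Final answer: 32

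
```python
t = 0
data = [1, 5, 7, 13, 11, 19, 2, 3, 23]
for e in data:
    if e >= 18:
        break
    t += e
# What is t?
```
Trace:
  t=0
  t=1, e=1
  t=6, e=5
  t=13, e=7
  t=26, e=13
  t=37, e=11
  t=37, e=19

Final answer: 37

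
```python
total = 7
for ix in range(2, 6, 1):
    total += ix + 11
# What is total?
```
Trace:
  total=7
  total=20, ix=2
  total=34, ix=3
  total=49, ix=4
  total=65, ix=5

Final answer: 65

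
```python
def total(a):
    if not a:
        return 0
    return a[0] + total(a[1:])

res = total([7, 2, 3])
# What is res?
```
Call trace:
total(a=[7, 2, 3])
  total(a=[2, 3])
    total(a=[3])
      total(a=[])
      -> return 0
    -> return 3
  -> return 5
-> return 12

Final answer: 12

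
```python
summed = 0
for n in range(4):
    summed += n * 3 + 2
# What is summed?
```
Trace:
  summed=0
  summed=2, n=0
  summed=7, n=1
  summed=15, n=2
  summed=26, n=3

Final answer: 26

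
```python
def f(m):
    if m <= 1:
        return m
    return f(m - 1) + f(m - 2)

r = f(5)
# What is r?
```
Call trace (a repeated sub-call is expanded the first time; later identical calls just restate its return value):
f(m=5)
  f(m=4)
    f(m=3)
      f(m=2)
        f(m=1)
        -> return 1
        f(m=0)
        -> return 0
      -> return 1
      f(m=1)
      -> return 1
    -> return 2
    f(m=2) -> return 1  (same call as traced above)
  -> return 3
  f(m=3) -> return 2  (same call as traced above)
-> return 5

Final answer: 5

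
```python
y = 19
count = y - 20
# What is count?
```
Trace:
  y=19
  y=19, count=-1

Final answer: -1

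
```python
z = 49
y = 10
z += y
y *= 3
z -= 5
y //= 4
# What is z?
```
Trace:
  z=49
  z=49, y=10
  z=59, y=10
  z=59, y=30
  z=54, y=30
  z=54, y=7

Final answer: 54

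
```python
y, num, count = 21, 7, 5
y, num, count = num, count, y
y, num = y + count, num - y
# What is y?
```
Trace:
  y=21, num=7, count=5
  y=7, num=5, count=21
  y=28, num=-2, count=21

Final answer: 28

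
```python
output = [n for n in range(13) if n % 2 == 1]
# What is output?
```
Trace:
  n=0
  n=1
  n=2
  n=3
  n=4
  n=5
  n=6
  n=7
  n=8
  n=9
  n=10
  n=11
  n=12
  output=[1, 3, 5, 7, 9, 11]

Final answer: [1, 3, 5, 7, 9, 11]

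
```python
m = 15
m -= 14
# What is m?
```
Trace:
  m=15
  m=1

Final answer: 1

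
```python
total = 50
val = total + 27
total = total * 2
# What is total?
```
Trace:
  total=50
  total=50, val=77
  total=100, val=77

Final answer: 100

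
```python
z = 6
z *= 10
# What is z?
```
Trace:
  z=6
  z=60

Final answer: 60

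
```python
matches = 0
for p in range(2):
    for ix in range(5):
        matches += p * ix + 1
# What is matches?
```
Trace:
  matches=0
  matches=1, p=0, ix=0
  matches=2, p=0, ix=1
  matches=3, p=0, ix=2
  matches=4, p=0, ix=3
  matches=5, p=0, ix=4
  matches=6, p=1, ix=0
  matches=8, p=1, ix=1
  matches=11, p=1, ix=2
  matches=15, p=1, ix=3
  matches=20, p=1, ix=4

Final answer: 20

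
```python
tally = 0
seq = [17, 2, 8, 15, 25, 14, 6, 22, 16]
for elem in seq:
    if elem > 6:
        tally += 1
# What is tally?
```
Trace:
  tally=0
  tally=1, elem=17
  tally=1, elem=2
  tally=2, elem=8
  tally=3, elem=15
  tally=4, elem=25
  tally=5, elem=14
  tally=5, elem=6
  tally=6, elem=22
  tally=7, elem=16

Final answer: 7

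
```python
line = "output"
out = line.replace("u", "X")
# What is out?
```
Trace:
  line='output'
  line='output', out='oXtpXt'

Final answer: 'oXtpXt'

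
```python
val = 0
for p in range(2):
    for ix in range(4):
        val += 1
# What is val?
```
Trace:
  val=0
  val=1, p=0, ix=0
  val=2, p=0, ix=1
  val=3, p=0, ix=2
  val=4, p=0, ix=3
  val=5, p=1, ix=0
  val=6, p=1, ix=1
  val=7, p=1, ix=2
  val=8, p=1, ix=3

Final answer: 8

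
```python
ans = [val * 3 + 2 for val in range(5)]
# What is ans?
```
Trace:
  val=0
  val=1
  val=2
  val=3
  val=4
  ans=[2, 5, 8, 11, 14]

Final answer: [2, 5, 8, 11, 14]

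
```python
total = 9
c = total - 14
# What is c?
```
Trace:
  total=9
  total=9, c=-5

Final answer: -5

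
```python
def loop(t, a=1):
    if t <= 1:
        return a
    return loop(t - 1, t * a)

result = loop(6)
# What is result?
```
Call trace:
loop(t=6, a=1)
  loop(t=5, a=6)
    loop(t=4, a=30)
      loop(t=3, a=120)
        loop(t=2, a=360)
          loop(t=1, a=720)
          -> return 720
        -> return 720
      -> return 720
    -> return 720
  -> return 720
-> return 720

Final answer: 720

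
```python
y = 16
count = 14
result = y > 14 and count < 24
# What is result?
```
Trace:
  y=16
  y=16, count=14
  y=16, count=14, result=True

Final answer: True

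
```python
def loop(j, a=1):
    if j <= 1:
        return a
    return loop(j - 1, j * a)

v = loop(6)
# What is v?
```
Call trace:
loop(j=6, a=1)
  loop(j=5, a=6)
    loop(j=4, a=30)
      loop(j=3, a=120)
        loop(j=2, a=360)
          loop(j=1, a=720)
          -> return 720
        -> return 720
      -> return 720
    -> return 720
  -> return 720
-> return 720

Final answer: 720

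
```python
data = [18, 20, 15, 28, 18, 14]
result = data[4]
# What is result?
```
Trace:
  data=[18, 20, 15, 28, 18, 14]
  data=[18, 20, 15, 28, 18, 14], result=18

Final answer: 18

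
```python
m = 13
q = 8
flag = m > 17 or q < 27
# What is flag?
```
Trace:
  m=13
  m=13, q=8
  m=13, q=8, flag=True

Final answer: True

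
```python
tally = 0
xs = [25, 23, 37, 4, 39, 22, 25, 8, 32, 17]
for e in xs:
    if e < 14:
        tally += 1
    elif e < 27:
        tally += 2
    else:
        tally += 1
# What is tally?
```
Trace:
  tally=0
  tally=2, e=25
  tally=4, e=23
  tally=5, e=37
  tally=6, e=4
  tally=7, e=39
  tally=9, e=22
  tally=11, e=25
  tally=12, e=8
  tally=13, e=32
  tally=15, e=17

Final answer: 15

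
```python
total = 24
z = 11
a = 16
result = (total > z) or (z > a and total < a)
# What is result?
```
Trace:
  total=24
  total=24, z=11
  total=24, z=11, a=16
  total=24, z=11, a=16, result=True

Final answer: True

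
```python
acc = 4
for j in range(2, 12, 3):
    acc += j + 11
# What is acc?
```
Trace:
  acc=4
  acc=17, j=2
  acc=33, j=5
  acc=52, j=8
  acc=74, j=11

Final answer: 74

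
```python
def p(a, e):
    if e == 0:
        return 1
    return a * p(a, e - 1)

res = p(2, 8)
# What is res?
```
Call trace:
p(a=2, e=8)
  p(a=2, e=7)
    p(a=2, e=6)
      p(a=2, e=5)
        p(a=2, e=4)
          p(a=2, e=3)
            p(a=2, e=2)
              p(a=2, e=1)
                p(a=2, e=0)
                -> return 1
              -> return 2
            -> return 4
          -> return 8
        -> return 16
      -> return 32
    -> return 64
  -> return 128
-> return 256

Final answer: 256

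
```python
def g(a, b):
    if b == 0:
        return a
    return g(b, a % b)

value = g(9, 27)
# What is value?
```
Call trace:
g(a=9, b=27)
  g(a=27, b=9)
    g(a=9, b=0)
    -> return 9
  -> return 9
-> return 9

Final answer: 9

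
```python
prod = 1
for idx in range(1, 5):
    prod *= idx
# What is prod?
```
Trace:
  prod=1
  prod=1, idx=1
  prod=2, idx=2
  prod=6, idx=3
  prod=24, idx=4

Final answer: 24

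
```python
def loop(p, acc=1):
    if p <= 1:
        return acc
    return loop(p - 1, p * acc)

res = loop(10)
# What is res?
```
Call trace:
loop(p=10, acc=1)
  loop(p=9, acc=10)
    loop(p=8, acc=90)
      loop(p=7, acc=720)
        loop(p=6, acc=5040)
          loop(p=5, acc=30240)
            loop(p=4, acc=151200)
              loop(p=3, acc=604800)
                loop(p=2, acc=1814400)
                  loop(p=1, acc=3628800)
                  -> return 3628800
                -> return 3628800
              -> return 3628800
            -> return 3628800
          -> return 3628800
        -> return 3628800
      -> return 3628800
    -> return 3628800
  -> return 3628800
-> return 3628800

Final answer: 3628800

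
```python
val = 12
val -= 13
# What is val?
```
Trace:
  val=12
  val=-1

Final answer: -1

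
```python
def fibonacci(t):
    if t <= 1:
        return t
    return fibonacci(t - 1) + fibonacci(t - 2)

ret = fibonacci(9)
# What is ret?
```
Call trace (a repeated sub-call is expanded the first time; later identical calls just restate its return value):
fibonacci(t=9)
  fibonacci(t=8)
    fibonacci(t=7)
      fibonacci(t=6)
        fibonacci(t=5)
          fibonacci(t=4)
            fibonacci(t=3)
              fibonacci(t=2)
                fibonacci(t=1)
                -> return 1
                fibonacci(t=0)
                -> return 0
              -> return 1
              fibonacci(t=1)
              -> return 1
            -> return 2
            fibonacci(t=2) -> return 1  (same call as traced above)
          -> return 3
          fibonacci(t=3) -> return 2  (same call as traced above)
        -> return 5
        fibonacci(t=4) -> return 3  (same call as traced above)
      -> return 8
      fibonacci(t=5) -> return 5  (same call as traced above)
    -> return 13
    fibonacci(t=6) -> return 8  (same call as traced above)
  -> return 21
  fibonacci(t=7) -> return 13  (same call as traced above)
-> return 34

Final answer: 34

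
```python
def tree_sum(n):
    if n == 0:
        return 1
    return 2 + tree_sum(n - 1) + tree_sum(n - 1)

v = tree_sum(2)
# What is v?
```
Call trace (a repeated sub-call is expanded the first time; later identical calls just restate its return value):
tree_sum(n=2)
  tree_sum(n=1)
    tree_sum(n=0)
    -> return 1
    tree_sum(n=0)
    -> return 1
  -> return 4
  tree_sum(n=1) -> return 4  (same call as traced above)
-> return 10

Final answer: 10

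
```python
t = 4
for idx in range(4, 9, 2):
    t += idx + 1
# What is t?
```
Trace:
  t=4
  t=9, idx=4
  t=16, idx=6
  t=25, idx=8

Final answer: 25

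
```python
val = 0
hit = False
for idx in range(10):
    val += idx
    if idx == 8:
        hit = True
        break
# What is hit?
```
Trace:
  val=0
  val=0, hit=False
  val=0, hit=False, idx=0
  val=1, hit=False, idx=1
  val=3, hit=False, idx=2
  val=6, hit=False, idx=3
  val=10, hit=False, idx=4
  val=15, hit=False, idx=5
  val=21, hit=False, idx=6
  val=28, hit=False, idx=7
  val=36, hit=True, idx=8

Final answer: True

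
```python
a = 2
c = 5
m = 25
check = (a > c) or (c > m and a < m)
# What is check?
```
Trace:
  a=2
  a=2, c=5
  a=2, c=5, m=25
  a=2, c=5, m=25, check=False

Final answer: False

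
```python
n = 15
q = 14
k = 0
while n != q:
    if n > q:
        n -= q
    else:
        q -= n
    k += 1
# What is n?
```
Trace:
  n=15
  n=15, q=14
  n=15, q=14, k=0
  n=1, q=14, k=1
  n=1, q=13, k=2
  n=1, q=12, k=3
  n=1, q=11, k=4
  n=1, q=10, k=5
  n=1, q=9, k=6
  n=1, q=8, k=7
  n=1, q=7, k=8
  n=1, q=6, k=9
  n=1, q=5, k=10
  n=1, q=4, k=11
  n=1, q=3, k=12
  n=1, q=2, k=13
  n=1, q=1, k=14

Final answer: 1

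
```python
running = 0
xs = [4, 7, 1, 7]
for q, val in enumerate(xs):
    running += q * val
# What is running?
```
Trace:
  running=0
  running=0, q=0, val=4
  running=7, q=1, val=7
  running=9, q=2, val=1
  running=30, q=3, val=7

Final answer: 30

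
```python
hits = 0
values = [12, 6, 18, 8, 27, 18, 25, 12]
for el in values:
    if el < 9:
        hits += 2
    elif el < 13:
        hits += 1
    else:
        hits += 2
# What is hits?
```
Trace:
  hits=0
  hits=1, el=12
  hits=3, el=6
  hits=5, el=18
  hits=7, el=8
  hits=9, el=27
  hits=11, el=18
  hits=13, el=25
  hits=14, el=12

Final answer: 14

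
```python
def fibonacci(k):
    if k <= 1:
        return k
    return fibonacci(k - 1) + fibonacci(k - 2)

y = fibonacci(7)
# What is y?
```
Call trace (a repeated sub-call is expanded the first time; later identical calls just restate its return value):
fibonacci(k=7)
  fibonacci(k=6)
    fibonacci(k=5)
      fibonacci(k=4)
        fibonacci(k=3)
          fibonacci(k=2)
            fibonacci(k=1)
            -> return 1
            fibonacci(k=0)
            -> return 0
          -> return 1
          fibonacci(k=1)
          -> return 1
        -> return 2
        fibonacci(k=2) -> return 1  (same call as traced above)
      -> return 3
      fibonacci(k=3) -> return 2  (same call as traced above)
    -> return 5
    fibonacci(k=4) -> return 3  (same call as traced above)
  -> return 8
  fibonacci(k=5) -> return 5  (same call as traced above)
-> return 13

Final answer: 13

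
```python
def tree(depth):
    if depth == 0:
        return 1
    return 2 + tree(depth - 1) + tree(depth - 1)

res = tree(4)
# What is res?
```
Call trace (a repeated sub-call is expanded the first time; later identical calls just restate its return value):
tree(depth=4)
  tree(depth=3)
    tree(depth=2)
      tree(depth=1)
        tree(depth=0)
        -> return 1
        tree(depth=0)
        -> return 1
      -> return 4
      tree(depth=1) -> return 4  (same call as traced above)
    -> return 10
    tree(depth=2) -> return 10  (same call as traced above)
  -> return 22
  tree(depth=3) -> return 22  (same call as traced above)
-> return 46

Final answer: 46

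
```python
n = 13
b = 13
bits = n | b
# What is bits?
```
Trace:
  n=13
  n=13, b=13
  n=13, b=13, bits=13

Final answer: 13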